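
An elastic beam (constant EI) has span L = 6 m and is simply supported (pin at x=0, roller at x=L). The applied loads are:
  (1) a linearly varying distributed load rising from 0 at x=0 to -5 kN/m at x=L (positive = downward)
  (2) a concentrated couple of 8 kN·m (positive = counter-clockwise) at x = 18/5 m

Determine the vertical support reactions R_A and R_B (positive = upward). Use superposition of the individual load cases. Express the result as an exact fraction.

R_A = -11/3 kN, R_B = -34/3 kN

Load 1 — triangular load w₀=-5 kN/m (0→w₀ over full span):
  R_A = w₀L/6 = (-5)·6/6 = -5 kN
  R_B = w₀L/3 = (-5)·6/3 = -10 kN
Load 2 — applied couple M₀=8 kN·m at a=18/5 m (b=L-a=12/5):
  R_A = M₀/L = 8/6 = 4/3 kN
  R_B = -M₀/L = -8/6 = -4/3 kN
Superposition: R_A = -11/3 kN, R_B = -34/3 kN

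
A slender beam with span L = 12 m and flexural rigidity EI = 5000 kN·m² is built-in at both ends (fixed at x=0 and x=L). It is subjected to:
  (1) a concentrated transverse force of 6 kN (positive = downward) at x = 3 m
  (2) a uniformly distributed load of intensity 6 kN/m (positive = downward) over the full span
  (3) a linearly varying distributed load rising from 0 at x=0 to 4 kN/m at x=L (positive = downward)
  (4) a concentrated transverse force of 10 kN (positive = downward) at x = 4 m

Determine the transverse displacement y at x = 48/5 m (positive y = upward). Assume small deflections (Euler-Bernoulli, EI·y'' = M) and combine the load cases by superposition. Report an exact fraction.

Load 1 — point force P=6 kN at a=3 m (b=L-a=9):
  y_1 = -Pa²(L-x)²(3bL-(3b+a)(L-x))/(6L³EI)  [x>a] = -6·3²·(12-(48/5))²·(3·9·12-(3·9+3)·(12-(48/5)))/(6·12³·5000) = -189/125000 m
Load 2 — uniform load w=6 kN/m over full span:
  y_2 = -wx²(L-x)²/(24EI) = -6·(48/5)²·(12-(48/5))²/(24·5000) = -10368/390625 m
Load 3 — triangular load w₀=4 kN/m (0→w₀ over full span):
  y_3 = -w₀x²(L-x)²(x+2L)/(120LEI) = -4·(48/5)²·(12-(48/5))²·((48/5)+2·12)/(120·12·5000) = -96768/9765625 m
Load 4 — point force P=10 kN at a=4 m (b=L-a=8):
  y_4 = -Pa²(L-x)²(3bL-(3b+a)(L-x))/(6L³EI)  [x>a] = -10·4²·(12-(48/5))²·(3·8·12-(3·8+4)·(12-(48/5)))/(6·12³·5000) = -184/46875 m
Superposition: y = Σ y_i = -9817607/234375000 m ≈ -0.041888 m

y(48/5) = -9817607/234375000 m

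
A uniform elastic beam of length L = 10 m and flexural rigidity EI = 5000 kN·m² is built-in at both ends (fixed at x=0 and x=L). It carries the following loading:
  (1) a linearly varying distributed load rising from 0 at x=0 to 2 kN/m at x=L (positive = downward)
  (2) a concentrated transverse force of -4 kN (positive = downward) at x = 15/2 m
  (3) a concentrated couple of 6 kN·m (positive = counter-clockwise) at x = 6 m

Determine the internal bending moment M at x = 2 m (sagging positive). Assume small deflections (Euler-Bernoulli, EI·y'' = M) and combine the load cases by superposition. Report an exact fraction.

M(2) = -1501/3000 kN·m

Load 1 — triangular load w₀=2 kN/m (0→w₀ over full span):
  M_1 = 3w₀Lx/20 - w₀L²/30 - w₀x³/(6L) = 3·2·10·2/20 - 2·10²/30 - 2·2³/(6·10) = -14/15 kN·m
Load 2 — point force P=-4 kN at a=15/2 m (b=L-a=5/2):
  M_2 = Pb²(3a+b)x/L³ - Pab²/L²  [x≤a] = (-4)·(5/2)²·(3·(15/2)+(5/2))·2/10³ - (-4)·(15/2)·(5/2)²/10² = 5/8 kN·m
Load 3 — applied couple M₀=6 kN·m at a=6 m (b=L-a=4):
  M_3 = R_Ax - M_A  [x≤a] with R_A=108/125, M_A=48/25 = (108/125)·2 - (48/25) = -24/125 kN·m
Superposition: M = Σ M_i = -1501/3000 kN·m ≈ -0.500333 kN·m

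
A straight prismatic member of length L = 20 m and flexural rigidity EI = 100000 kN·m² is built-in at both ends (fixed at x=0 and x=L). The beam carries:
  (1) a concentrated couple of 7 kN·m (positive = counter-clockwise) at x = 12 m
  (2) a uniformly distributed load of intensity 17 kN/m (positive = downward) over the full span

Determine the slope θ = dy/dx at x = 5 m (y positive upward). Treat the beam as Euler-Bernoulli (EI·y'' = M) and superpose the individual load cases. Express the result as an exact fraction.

θ(5) = -5337/500000 rad

Load 1 — applied couple M₀=7 kN·m at a=12 m (b=L-a=8):
  θ_1 = (R_Ax²/2 - M_Ax)/EI  [x≤a] with R_A=63/125, M_A=56/25 = ((63/125)·5²/2 - (56/25)·5)/100000 = -49/1000000 rad
Load 2 — uniform load w=17 kN/m over full span:
  θ_2 = -wx(L-x)(L-2x)/(12EI) = -17·5·(20-5)·(20-2·5)/(12·100000) = -17/1600 rad
Superposition: θ = Σ θ_i = -5337/500000 rad ≈ -0.010674 rad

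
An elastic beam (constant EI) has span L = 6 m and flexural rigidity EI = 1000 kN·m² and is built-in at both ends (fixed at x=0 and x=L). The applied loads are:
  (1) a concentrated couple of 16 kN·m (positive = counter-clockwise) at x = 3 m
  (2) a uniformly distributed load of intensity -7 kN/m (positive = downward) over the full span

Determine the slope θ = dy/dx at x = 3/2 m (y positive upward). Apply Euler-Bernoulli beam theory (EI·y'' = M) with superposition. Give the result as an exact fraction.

Load 1 — applied couple M₀=16 kN·m at a=3 m (b=L-a=3):
  θ_1 = (R_Ax²/2 - M_Ax)/EI  [x≤a] with R_A=4, M_A=4 = (4·(3/2)²/2 - 4·(3/2))/1000 = -3/2000 rad
Load 2 — uniform load w=-7 kN/m over full span:
  θ_2 = -wx(L-x)(L-2x)/(12EI) = -(-7)·(3/2)·(6-(3/2))·(6-2·(3/2))/(12·1000) = 189/16000 rad
Superposition: θ = Σ θ_i = 33/3200 rad ≈ 0.010313 rad

θ(3/2) = 33/3200 rad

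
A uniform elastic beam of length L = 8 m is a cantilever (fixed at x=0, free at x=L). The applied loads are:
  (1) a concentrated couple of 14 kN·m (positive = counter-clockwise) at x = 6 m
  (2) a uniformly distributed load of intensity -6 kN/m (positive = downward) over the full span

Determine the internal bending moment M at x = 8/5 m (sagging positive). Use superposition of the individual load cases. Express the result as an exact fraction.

M(8/5) = 3422/25 kN·m

Load 1 — applied couple M₀=14 kN·m at a=6 m (b=L-a=2):
  M_1 = M₀  [x≤a] = 14 = 14 kN·m
Load 2 — uniform load w=-6 kN/m over full span:
  M_2 = -w(L-x)²/2 = -(-6)·(8-(8/5))²/2 = 3072/25 kN·m
Superposition: M = Σ M_i = 3422/25 kN·m ≈ 136.880000 kN·m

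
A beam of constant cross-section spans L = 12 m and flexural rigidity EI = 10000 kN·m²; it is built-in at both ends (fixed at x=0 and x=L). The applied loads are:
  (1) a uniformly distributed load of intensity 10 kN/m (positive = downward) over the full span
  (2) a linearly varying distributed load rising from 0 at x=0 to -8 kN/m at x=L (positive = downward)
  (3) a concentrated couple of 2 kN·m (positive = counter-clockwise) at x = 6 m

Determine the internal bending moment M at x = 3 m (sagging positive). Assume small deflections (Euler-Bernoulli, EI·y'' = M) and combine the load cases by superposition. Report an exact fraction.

Load 1 — uniform load w=10 kN/m over full span:
  M_1 = wLx/2 - wL²/12 - wx²/2 = 10·12·3/2 - 10·12²/12 - 10·3²/2 = 15 kN·m
Load 2 — triangular load w₀=-8 kN/m (0→w₀ over full span):
  M_2 = 3w₀Lx/20 - w₀L²/30 - w₀x³/(6L) = 3·(-8)·12·3/20 - (-8)·12²/30 - (-8)·3³/(6·12) = -9/5 kN·m
Load 3 — applied couple M₀=2 kN·m at a=6 m (b=L-a=6):
  M_3 = R_Ax - M_A  [x≤a] with R_A=1/4, M_A=1/2 = (1/4)·3 - (1/2) = 1/4 kN·m
Superposition: M = Σ M_i = 269/20 kN·m ≈ 13.450000 kN·m

M(3) = 269/20 kN·m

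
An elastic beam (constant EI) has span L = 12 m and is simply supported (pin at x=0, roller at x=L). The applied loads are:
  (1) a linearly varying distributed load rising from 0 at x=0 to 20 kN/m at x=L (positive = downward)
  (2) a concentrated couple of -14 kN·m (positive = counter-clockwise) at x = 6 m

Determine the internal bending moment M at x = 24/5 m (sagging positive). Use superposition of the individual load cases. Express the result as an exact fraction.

Load 1 — triangular load w₀=20 kN/m (0→w₀ over full span):
  M_1 = w₀Lx/6 - w₀x³/(6L) = 20·12·(24/5)/6 - 20·(24/5)³/(6·12) = 4032/25 kN·m
Load 2 — applied couple M₀=-14 kN·m at a=6 m (b=L-a=6):
  M_2 = M₀x/L  [x≤a] = (-14)·(24/5)/12 = -28/5 kN·m
Superposition: M = Σ M_i = 3892/25 kN·m ≈ 155.680000 kN·m

M(24/5) = 3892/25 kN·m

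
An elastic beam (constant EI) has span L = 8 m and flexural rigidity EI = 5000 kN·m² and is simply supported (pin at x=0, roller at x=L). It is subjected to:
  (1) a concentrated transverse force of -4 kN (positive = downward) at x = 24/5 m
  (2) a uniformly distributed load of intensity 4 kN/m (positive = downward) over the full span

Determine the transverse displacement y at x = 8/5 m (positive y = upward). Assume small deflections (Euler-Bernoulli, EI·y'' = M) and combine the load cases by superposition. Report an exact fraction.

Load 1 — point force P=-4 kN at a=24/5 m (b=L-a=16/5):
  y_1 = -Pbx(L²-b²-x²)/(6LEI)  [x≤a] = -(-4)·(16/5)·(8/5)·(8²-(16/5)²-(8/5)²)/(6·8·5000) = 1024/234375 m
Load 2 — uniform load w=4 kN/m over full span:
  y_2 = -wx(L³-2Lx²+x³)/(24EI) = -4·(8/5)·(8³-2·8·(8/5)²+(8/5)³)/(24·5000) = -29696/1171875 m
Superposition: y = Σ y_i = -8192/390625 m ≈ -0.020972 m

y(8/5) = -8192/390625 m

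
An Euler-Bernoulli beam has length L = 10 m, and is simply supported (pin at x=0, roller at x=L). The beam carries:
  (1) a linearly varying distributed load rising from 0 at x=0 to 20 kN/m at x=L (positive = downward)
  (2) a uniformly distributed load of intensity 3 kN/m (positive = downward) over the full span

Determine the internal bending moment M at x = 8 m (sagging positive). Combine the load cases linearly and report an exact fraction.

Load 1 — triangular load w₀=20 kN/m (0→w₀ over full span):
  M_1 = w₀Lx/6 - w₀x³/(6L) = 20·10·8/6 - 20·8³/(6·10) = 96 kN·m
Load 2 — uniform load w=3 kN/m over full span:
  M_2 = wx(L-x)/2 = 3·8·(10-8)/2 = 24 kN·m
Superposition: M = Σ M_i = 120 kN·m ≈ 120.000000 kN·m

M(8) = 120 kN·m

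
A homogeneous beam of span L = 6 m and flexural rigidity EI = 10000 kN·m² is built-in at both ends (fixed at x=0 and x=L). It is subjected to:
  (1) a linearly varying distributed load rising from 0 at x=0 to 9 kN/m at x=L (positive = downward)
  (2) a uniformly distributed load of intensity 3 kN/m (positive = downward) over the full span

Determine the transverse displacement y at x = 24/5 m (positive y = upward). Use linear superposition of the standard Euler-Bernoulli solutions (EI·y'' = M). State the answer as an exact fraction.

y(24/5) = -10854/9765625 m

Load 1 — triangular load w₀=9 kN/m (0→w₀ over full span):
  y_1 = -w₀x²(L-x)²(x+2L)/(120LEI) = -9·(24/5)²·(6-(24/5))²·((24/5)+2·6)/(120·6·10000) = -6804/9765625 m
Load 2 — uniform load w=3 kN/m over full span:
  y_2 = -wx²(L-x)²/(24EI) = -3·(24/5)²·(6-(24/5))²/(24·10000) = -162/390625 m
Superposition: y = Σ y_i = -10854/9765625 m ≈ -0.001111 m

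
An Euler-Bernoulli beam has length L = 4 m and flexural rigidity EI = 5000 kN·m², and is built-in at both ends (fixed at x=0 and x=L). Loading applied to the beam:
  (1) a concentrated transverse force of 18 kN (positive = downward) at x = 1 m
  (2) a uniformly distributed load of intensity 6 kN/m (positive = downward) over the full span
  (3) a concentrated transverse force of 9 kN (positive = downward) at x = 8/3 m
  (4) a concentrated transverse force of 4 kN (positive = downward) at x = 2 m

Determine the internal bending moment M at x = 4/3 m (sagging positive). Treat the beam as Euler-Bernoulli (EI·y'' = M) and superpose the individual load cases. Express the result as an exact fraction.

Load 1 — point force P=18 kN at a=1 m (b=L-a=3):
  M_1 = Pa²(a+3b)(L-x)/L³ - Pa²b/L²  [x>a] = 18·1²·(1+3·3)·(4-(4/3))/4³ - 18·1²·3/4² = 33/8 kN·m
Load 2 — uniform load w=6 kN/m over full span:
  M_2 = wLx/2 - wL²/12 - wx²/2 = 6·4·(4/3)/2 - 6·4²/12 - 6·(4/3)²/2 = 8/3 kN·m
Load 3 — point force P=9 kN at a=8/3 m (b=L-a=4/3):
  M_3 = Pb²(3a+b)x/L³ - Pab²/L²  [x≤a] = 9·(4/3)²·(3·(8/3)+(4/3))·(4/3)/4³ - 9·(8/3)·(4/3)²/4² = 4/9 kN·m
Load 4 — point force P=4 kN at a=2 m (b=L-a=2):
  M_4 = Pb²(3a+b)x/L³ - Pab²/L²  [x≤a] = 4·2²·(3·2+2)·(4/3)/4³ - 4·2·2²/4² = 2/3 kN·m
Superposition: M = Σ M_i = 569/72 kN·m ≈ 7.902778 kN·m

M(4/3) = 569/72 kN·m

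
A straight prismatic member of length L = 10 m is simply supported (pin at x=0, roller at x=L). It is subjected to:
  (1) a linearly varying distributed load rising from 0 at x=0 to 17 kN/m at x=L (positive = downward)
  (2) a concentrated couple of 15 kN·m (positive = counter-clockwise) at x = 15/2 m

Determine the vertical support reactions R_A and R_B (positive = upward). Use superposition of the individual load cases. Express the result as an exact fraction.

Load 1 — triangular load w₀=17 kN/m (0→w₀ over full span):
  R_A = w₀L/6 = 17·10/6 = 85/3 kN
  R_B = w₀L/3 = 17·10/3 = 170/3 kN
Load 2 — applied couple M₀=15 kN·m at a=15/2 m (b=L-a=5/2):
  R_A = M₀/L = 15/10 = 3/2 kN
  R_B = -M₀/L = -15/10 = -3/2 kN
Superposition: R_A = 179/6 kN, R_B = 331/6 kN

R_A = 179/6 kN, R_B = 331/6 kN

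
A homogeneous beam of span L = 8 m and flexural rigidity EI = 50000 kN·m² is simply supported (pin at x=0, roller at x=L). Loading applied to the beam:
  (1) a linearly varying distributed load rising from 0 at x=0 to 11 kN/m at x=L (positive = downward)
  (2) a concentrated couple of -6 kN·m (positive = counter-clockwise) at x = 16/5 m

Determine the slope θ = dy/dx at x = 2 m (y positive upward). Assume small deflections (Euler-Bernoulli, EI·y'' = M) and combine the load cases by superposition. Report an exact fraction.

θ(2) = -74911/45000000 rad

Load 1 — triangular load w₀=11 kN/m (0→w₀ over full span):
  θ_1 = -w₀(7L⁴-30L²x²+15x⁴)/(360LEI) = -11·(7·8⁴-30·8²·2²+15·2⁴)/(360·8·50000) = -14597/9000000 rad
Load 2 — applied couple M₀=-6 kN·m at a=16/5 m (b=L-a=24/5):
  θ_2 = (M₀x²/(2L)+C₁)/EI  [x≤a] with C₁=M₀(3b²-L²)/(6L)=-16/25 = ((-6)·2²/(2·8)+(-16/25))/50000 = -107/2500000 rad
Superposition: θ = Σ θ_i = -74911/45000000 rad ≈ -0.001665 rad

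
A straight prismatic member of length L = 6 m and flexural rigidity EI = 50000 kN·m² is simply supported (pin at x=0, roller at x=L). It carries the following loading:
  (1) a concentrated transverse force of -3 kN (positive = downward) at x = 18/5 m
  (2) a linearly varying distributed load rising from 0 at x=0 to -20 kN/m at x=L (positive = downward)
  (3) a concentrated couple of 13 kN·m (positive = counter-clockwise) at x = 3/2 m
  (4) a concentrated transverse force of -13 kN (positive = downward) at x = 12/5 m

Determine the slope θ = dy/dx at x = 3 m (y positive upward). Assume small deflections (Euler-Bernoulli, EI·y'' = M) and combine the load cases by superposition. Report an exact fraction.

θ(3) = 911/20000000 rad

Load 1 — point force P=-3 kN at a=18/5 m (b=L-a=12/5):
  θ_1 = -Pb(L²-b²-3x²)/(6LEI)  [x≤a] = -(-3)·(12/5)·(6²-(12/5)²-3·3²)/(6·6·50000) = 81/6250000 rad
Load 2 — triangular load w₀=-20 kN/m (0→w₀ over full span):
  θ_2 = -w₀(7L⁴-30L²x²+15x⁴)/(360LEI) = -(-20)·(7·6⁴-30·6²·3²+15·3⁴)/(360·6·50000) = 21/200000 rad
Load 3 — applied couple M₀=13 kN·m at a=3/2 m (b=L-a=9/2):
  θ_3 = (M₀x²/(2L)-M₀(x-a)+C₁)/EI  [x>a] with C₁=M₀(3b²-L²)/(6L)=143/16 = (13·3²/(2·6)-13·(3-(3/2))+(143/16))/50000 = -13/800000 rad
Load 4 — point force P=-13 kN at a=12/5 m (b=L-a=18/5):
  θ_4 = -Pa(2L²-6Lx+3x²+a²)/(6LEI)  [x>a] = -(-13)·(12/5)·(2·6²-6·6·3+3·3²+(12/5)²)/(6·6·50000) = -351/6250000 rad
Superposition: θ = Σ θ_i = 911/20000000 rad ≈ 0.000046 rad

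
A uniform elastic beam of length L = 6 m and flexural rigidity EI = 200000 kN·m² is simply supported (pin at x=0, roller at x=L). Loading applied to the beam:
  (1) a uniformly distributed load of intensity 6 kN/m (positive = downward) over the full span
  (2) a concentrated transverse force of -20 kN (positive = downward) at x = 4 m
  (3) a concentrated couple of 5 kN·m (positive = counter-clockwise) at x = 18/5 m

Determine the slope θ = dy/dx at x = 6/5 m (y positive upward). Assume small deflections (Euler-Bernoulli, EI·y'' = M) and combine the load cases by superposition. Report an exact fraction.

Load 1 — uniform load w=6 kN/m over full span:
  θ_1 = -w(L³-6Lx²+4x³)/(24EI) = -6·(6³-6·6·(6/5)²+4·(6/5)³)/(24·200000) = -2673/12500000 rad
Load 2 — point force P=-20 kN at a=4 m (b=L-a=2):
  θ_2 = -Pb(L²-b²-3x²)/(6LEI)  [x≤a] = -(-20)·2·(6²-2²-3·(6/5)²)/(6·6·200000) = 173/1125000 rad
Load 3 — applied couple M₀=5 kN·m at a=18/5 m (b=L-a=12/5):
  θ_3 = (M₀x²/(2L)+C₁)/EI  [x≤a] with C₁=M₀(3b²-L²)/(6L)=-13/5 = (5·(6/5)²/(2·6)+(-13/5))/200000 = -1/100000 rad
Superposition: θ = Σ θ_i = -3941/56250000 rad ≈ -0.000070 rad

θ(6/5) = -3941/56250000 rad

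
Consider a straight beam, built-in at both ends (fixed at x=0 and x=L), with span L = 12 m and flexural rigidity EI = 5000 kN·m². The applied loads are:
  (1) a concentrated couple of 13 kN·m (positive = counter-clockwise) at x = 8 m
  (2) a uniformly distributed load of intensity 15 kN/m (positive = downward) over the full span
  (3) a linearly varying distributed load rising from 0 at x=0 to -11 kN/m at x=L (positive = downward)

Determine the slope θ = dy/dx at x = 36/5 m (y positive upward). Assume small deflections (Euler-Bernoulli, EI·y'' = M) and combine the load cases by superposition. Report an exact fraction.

Load 1 — applied couple M₀=13 kN·m at a=8 m (b=L-a=4):
  θ_1 = (R_Ax²/2 - M_Ax)/EI  [x≤a] with R_A=13/9, M_A=13/3 = ((13/9)·(36/5)²/2 - (13/3)·(36/5))/5000 = 39/31250 rad
Load 2 — uniform load w=15 kN/m over full span:
  θ_2 = -wx(L-x)(L-2x)/(12EI) = -15·(36/5)·(12-(36/5))·(12-2·(36/5))/(12·5000) = 324/15625 rad
Load 3 — triangular load w₀=-11 kN/m (0→w₀ over full span):
  θ_3 = -w₀(2x(L-x)(L-2x)(x+2L)+x²(L-x)²)/(120LEI) = -(-11)·(2·(36/5)·(12-(36/5))·(12-2·(36/5))·((36/5)+2·12)+(36/5)²·(12-(36/5))²)/(120·12·5000) = -2376/390625 rad
Superposition: θ = Σ θ_i = 12423/781250 rad ≈ 0.015901 rad

θ(36/5) = 12423/781250 rad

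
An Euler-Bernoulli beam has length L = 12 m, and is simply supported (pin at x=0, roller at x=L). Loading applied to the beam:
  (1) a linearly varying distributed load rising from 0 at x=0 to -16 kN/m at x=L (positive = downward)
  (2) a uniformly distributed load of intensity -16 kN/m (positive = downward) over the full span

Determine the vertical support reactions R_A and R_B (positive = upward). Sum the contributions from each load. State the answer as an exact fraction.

R_A = -128 kN, R_B = -160 kN

Load 1 — triangular load w₀=-16 kN/m (0→w₀ over full span):
  R_A = w₀L/6 = (-16)·12/6 = -32 kN
  R_B = w₀L/3 = (-16)·12/3 = -64 kN
Load 2 — uniform load w=-16 kN/m over full span:
  R_A = wL/2 = (-16)·12/2 = -96 kN
  R_B = wL/2 = (-16)·12/2 = -96 kN
Superposition: R_A = -128 kN, R_B = -160 kN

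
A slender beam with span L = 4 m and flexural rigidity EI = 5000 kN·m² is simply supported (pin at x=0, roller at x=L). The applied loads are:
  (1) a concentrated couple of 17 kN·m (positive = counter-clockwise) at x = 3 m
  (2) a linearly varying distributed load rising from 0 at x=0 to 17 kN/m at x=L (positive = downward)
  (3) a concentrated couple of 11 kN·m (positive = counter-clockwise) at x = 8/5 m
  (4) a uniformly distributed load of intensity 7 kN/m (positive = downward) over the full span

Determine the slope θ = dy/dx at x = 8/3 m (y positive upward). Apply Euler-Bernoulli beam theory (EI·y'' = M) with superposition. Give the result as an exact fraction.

Load 1 — applied couple M₀=17 kN·m at a=3 m (b=L-a=1):
  θ_1 = (M₀x²/(2L)+C₁)/EI  [x≤a] with C₁=M₀(3b²-L²)/(6L)=-221/24 = (17·(8/3)²/(2·4)+(-221/24))/5000 = 17/14400 rad
Load 2 — triangular load w₀=17 kN/m (0→w₀ over full span):
  θ_2 = -w₀(7L⁴-30L²x²+15x⁴)/(360LEI) = -17·(7·4⁴-30·4²·(8/3)²+15·(8/3)⁴)/(360·4·5000) = 1547/759375 rad
Load 3 — applied couple M₀=11 kN·m at a=8/5 m (b=L-a=12/5):
  θ_3 = (M₀x²/(2L)-M₀(x-a)+C₁)/EI  [x>a] with C₁=M₀(3b²-L²)/(6L)=44/75 = (11·(8/3)²/(2·4)-11·((8/3)-(8/5))+(44/75))/5000 = -77/281250 rad
Load 4 — uniform load w=7 kN/m over full span:
  θ_4 = -w(L³-6Lx²+4x³)/(24EI) = -7·(4³-6·4·(8/3)²+4·(8/3)³)/(24·5000) = 91/50625 rad
Superposition: θ = Σ θ_i = 1152187/243000000 rad ≈ 0.004742 rad

θ(8/3) = 1152187/243000000 rad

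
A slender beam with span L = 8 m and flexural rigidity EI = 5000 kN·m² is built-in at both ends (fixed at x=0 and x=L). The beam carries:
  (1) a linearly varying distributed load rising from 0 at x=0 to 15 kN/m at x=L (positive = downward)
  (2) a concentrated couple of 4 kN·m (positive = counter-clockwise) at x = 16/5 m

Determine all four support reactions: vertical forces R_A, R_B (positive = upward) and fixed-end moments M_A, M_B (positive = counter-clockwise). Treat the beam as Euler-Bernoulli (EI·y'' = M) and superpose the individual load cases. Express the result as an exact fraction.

R_A = 468/25 kN, M_A = 812/25 kN·m, R_B = 1032/25 kN, M_B = -1168/25 kN·m

Load 1 — triangular load w₀=15 kN/m (0→w₀ over full span):
  R_A = 3w₀L/20 = 3·15·8/20 = 18 kN
  M_A = w₀L²/30 = 15·8²/30 = 32 kN·m
  R_B = 7w₀L/20 = 7·15·8/20 = 42 kN
  M_B = -w₀L²/20 = -15·8²/20 = -48 kN·m
Load 2 — applied couple M₀=4 kN·m at a=16/5 m (b=L-a=24/5):
  R_A = 6M₀ab/L³ = 6·4·(16/5)·(24/5)/8³ = 18/25 kN
  M_A = M₀b(2a-b)/L² = 4·(24/5)·(2·(16/5)-(24/5))/8² = 12/25 kN·m
  R_B = -6M₀ab/L³ = -6·4·(16/5)·(24/5)/8³ = -18/25 kN
  M_B = M₀a(2b-a)/L² = 4·(16/5)·(2·(24/5)-(16/5))/8² = 32/25 kN·m
Superposition: R_A = 468/25 kN, M_A = 812/25 kN·m, R_B = 1032/25 kN, M_B = -1168/25 kN·m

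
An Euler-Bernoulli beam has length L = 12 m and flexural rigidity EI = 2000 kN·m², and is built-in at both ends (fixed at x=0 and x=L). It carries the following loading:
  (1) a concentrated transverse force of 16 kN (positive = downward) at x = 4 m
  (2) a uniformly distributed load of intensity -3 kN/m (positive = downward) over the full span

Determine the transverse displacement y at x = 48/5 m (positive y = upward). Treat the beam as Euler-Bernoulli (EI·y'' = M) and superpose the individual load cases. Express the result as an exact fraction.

Load 1 — point force P=16 kN at a=4 m (b=L-a=8):
  y_1 = -Pa²(L-x)²(3bL-(3b+a)(L-x))/(6L³EI)  [x>a] = -16·4²·(12-(48/5))²·(3·8·12-(3·8+4)·(12-(48/5)))/(6·12³·2000) = -736/46875 m
Load 2 — uniform load w=-3 kN/m over full span:
  y_2 = -wx²(L-x)²/(24EI) = -(-3)·(48/5)²·(12-(48/5))²/(24·2000) = 2592/78125 m
Superposition: y = Σ y_i = 4096/234375 m ≈ 0.017476 m

y(48/5) = 4096/234375 m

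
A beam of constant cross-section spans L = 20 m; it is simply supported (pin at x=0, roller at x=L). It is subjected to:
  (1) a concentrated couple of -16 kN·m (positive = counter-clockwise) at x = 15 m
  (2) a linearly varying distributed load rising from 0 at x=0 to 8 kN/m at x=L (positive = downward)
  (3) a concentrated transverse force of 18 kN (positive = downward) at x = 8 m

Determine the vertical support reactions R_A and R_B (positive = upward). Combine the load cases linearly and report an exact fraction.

Load 1 — applied couple M₀=-16 kN·m at a=15 m (b=L-a=5):
  R_A = M₀/L = (-16)/20 = -4/5 kN
  R_B = -M₀/L = -(-16)/20 = 4/5 kN
Load 2 — triangular load w₀=8 kN/m (0→w₀ over full span):
  R_A = w₀L/6 = 8·20/6 = 80/3 kN
  R_B = w₀L/3 = 8·20/3 = 160/3 kN
Load 3 — point force P=18 kN at a=8 m (b=L-a=12):
  R_A = Pb/L = 18·12/20 = 54/5 kN
  R_B = Pa/L = 18·8/20 = 36/5 kN
Superposition: R_A = 110/3 kN, R_B = 184/3 kN

R_A = 110/3 kN, R_B = 184/3 kN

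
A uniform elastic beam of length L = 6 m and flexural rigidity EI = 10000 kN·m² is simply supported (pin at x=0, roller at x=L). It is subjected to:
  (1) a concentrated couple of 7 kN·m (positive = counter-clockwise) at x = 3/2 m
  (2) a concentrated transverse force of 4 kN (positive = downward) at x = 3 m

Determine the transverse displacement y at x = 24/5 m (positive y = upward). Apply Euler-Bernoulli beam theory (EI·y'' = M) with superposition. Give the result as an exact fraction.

Load 1 — applied couple M₀=7 kN·m at a=3/2 m (b=L-a=9/2):
  y_1 = (M₀x³/(6L)-M₀(x-a)²/2+C₁x)/EI  [x>a] with C₁=M₀(3b²-L²)/(6L)=77/16 = (7·(24/5)³/(6·6)-7·((24/5)-(3/2))²/2+(77/16)·(24/5))/10000 = 6489/10000000 m
Load 2 — point force P=4 kN at a=3 m (b=L-a=3):
  y_2 = -Pa(L-x)(2Lx-a²-x²)/(6LEI)  [x>a] = -4·3·(6-(24/5))·(2·6·(24/5)-3²-(24/5)²)/(6·6·10000) = -639/625000 m
Superposition: y = Σ y_i = -747/2000000 m ≈ -0.000374 m

y(24/5) = -747/2000000 m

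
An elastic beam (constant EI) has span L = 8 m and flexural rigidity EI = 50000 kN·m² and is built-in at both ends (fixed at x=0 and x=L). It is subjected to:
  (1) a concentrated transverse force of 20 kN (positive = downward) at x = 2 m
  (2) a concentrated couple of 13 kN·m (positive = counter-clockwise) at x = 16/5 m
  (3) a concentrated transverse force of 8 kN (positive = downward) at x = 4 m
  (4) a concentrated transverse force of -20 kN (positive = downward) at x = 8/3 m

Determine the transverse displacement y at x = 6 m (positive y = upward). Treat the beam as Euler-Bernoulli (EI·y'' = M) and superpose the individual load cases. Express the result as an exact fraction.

Load 1 — point force P=20 kN at a=2 m (b=L-a=6):
  y_1 = -Pa²(L-x)²(3bL-(3b+a)(L-x))/(6L³EI)  [x>a] = -20·2²·(8-6)²·(3·6·8-(3·6+2)·(8-6))/(6·8³·50000) = -13/60000 m
Load 2 — applied couple M₀=13 kN·m at a=16/5 m (b=L-a=24/5):
  y_2 = (R_Ax³/6 - M_Ax²/2 - M₀(x-a)²/2)/EI  [x>a] with R_A=117/50, M_A=39/25 = ((117/50)·6³/6 - (39/25)·6²/2 - 13·(6-(16/5))²/2)/50000 = 13/125000 m
Load 3 — point force P=8 kN at a=4 m (b=L-a=4):
  y_3 = -Pa²(L-x)²(3bL-(3b+a)(L-x))/(6L³EI)  [x>a] = -8·4²·(8-6)²·(3·4·8-(3·4+4)·(8-6))/(6·8³·50000) = -2/9375 m
Load 4 — point force P=-20 kN at a=8/3 m (b=L-a=16/3):
  y_4 = -Pa²(L-x)²(3bL-(3b+a)(L-x))/(6L³EI)  [x>a] = -(-20)·(8/3)²·(8-6)²·(3·(16/3)·8-(3·(16/3)+(8/3))·(8-6))/(6·8³·50000) = 17/50625 m
Superposition: y = Σ y_i = 397/40500000 m ≈ 0.000010 m

y(6) = 397/40500000 m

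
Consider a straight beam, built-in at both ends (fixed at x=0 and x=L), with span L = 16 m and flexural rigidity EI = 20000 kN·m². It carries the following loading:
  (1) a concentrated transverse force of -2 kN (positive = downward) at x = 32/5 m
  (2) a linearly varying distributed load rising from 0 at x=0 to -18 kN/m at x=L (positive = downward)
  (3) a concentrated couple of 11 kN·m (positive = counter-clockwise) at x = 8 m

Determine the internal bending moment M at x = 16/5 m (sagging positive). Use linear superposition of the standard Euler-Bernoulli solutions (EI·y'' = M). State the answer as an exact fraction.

M(16/5) = 56287/2500 kN·m

Load 1 — point force P=-2 kN at a=32/5 m (b=L-a=48/5):
  M_1 = Pb²(3a+b)x/L³ - Pab²/L²  [x≤a] = (-2)·(48/5)²·(3·(32/5)+(48/5))·(16/5)/16³ - (-2)·(32/5)·(48/5)²/16² = 288/625 kN·m
Load 2 — triangular load w₀=-18 kN/m (0→w₀ over full span):
  M_2 = 3w₀Lx/20 - w₀L²/30 - w₀x³/(6L) = 3·(-18)·16·(16/5)/20 - (-18)·16²/30 - (-18)·(16/5)³/(6·16) = 2688/125 kN·m
Load 3 — applied couple M₀=11 kN·m at a=8 m (b=L-a=8):
  M_3 = R_Ax - M_A  [x≤a] with R_A=33/32, M_A=11/4 = (33/32)·(16/5) - (11/4) = 11/20 kN·m
Superposition: M = Σ M_i = 56287/2500 kN·m ≈ 22.514800 kN·m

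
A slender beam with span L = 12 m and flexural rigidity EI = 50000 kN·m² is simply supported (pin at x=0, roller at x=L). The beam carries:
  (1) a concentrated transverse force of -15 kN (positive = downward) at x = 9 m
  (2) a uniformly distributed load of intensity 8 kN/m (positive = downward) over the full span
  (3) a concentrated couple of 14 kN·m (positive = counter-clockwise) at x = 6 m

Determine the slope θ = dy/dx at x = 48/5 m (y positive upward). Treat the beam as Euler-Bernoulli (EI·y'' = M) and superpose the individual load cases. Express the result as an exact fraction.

θ(48/5) = 366827/50000000 rad

Load 1 — point force P=-15 kN at a=9 m (b=L-a=3):
  θ_1 = -Pa(2L²-6Lx+3x²+a²)/(6LEI)  [x>a] = -(-15)·9·(2·12²-6·12·(48/5)+3·(48/5)²+9²)/(6·12·50000) = -3429/2000000 rad
Load 2 — uniform load w=8 kN/m over full span:
  θ_2 = -w(L³-6Lx²+4x³)/(24EI) = -8·(12³-6·12·(48/5)²+4·(48/5)³)/(24·50000) = 3564/390625 rad
Load 3 — applied couple M₀=14 kN·m at a=6 m (b=L-a=6):
  θ_3 = (M₀x²/(2L)-M₀(x-a)+C₁)/EI  [x>a] with C₁=M₀(3b²-L²)/(6L)=-7 = (14·(48/5)²/(2·12)-14·((48/5)-6)+(-7))/50000 = -91/1250000 rad
Superposition: θ = Σ θ_i = 366827/50000000 rad ≈ 0.007337 rad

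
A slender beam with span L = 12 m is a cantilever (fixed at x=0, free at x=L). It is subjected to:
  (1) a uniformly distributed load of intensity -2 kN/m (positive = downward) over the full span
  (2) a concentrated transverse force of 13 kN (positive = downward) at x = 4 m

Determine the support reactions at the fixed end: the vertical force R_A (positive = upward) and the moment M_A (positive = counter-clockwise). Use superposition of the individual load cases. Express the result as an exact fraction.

R_A = -11 kN, M_A = -92 kN·m

Load 1 — uniform load w=-2 kN/m over full span:
  R_A = wL = (-2)·12 = -24 kN
  M_A = wL²/2 = (-2)·12²/2 = -144 kN·m
Load 2 — point force P=13 kN at a=4 m (b=L-a=8):
  R_A = P = 13 kN
  M_A = Pa = 13·4 = 52 kN·m
Superposition: R_A = -11 kN, M_A = -92 kN·m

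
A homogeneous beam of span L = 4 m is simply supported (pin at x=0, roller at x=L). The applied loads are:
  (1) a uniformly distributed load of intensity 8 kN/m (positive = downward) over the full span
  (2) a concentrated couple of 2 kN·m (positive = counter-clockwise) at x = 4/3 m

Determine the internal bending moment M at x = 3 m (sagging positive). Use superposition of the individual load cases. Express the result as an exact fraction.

Load 1 — uniform load w=8 kN/m over full span:
  M_1 = wx(L-x)/2 = 8·3·(4-3)/2 = 12 kN·m
Load 2 — applied couple M₀=2 kN·m at a=4/3 m (b=L-a=8/3):
  M_2 = M₀x/L - M₀  [x>a] = 2·3/4 - 2 = -1/2 kN·m
Superposition: M = Σ M_i = 23/2 kN·m ≈ 11.500000 kN·m

M(3) = 23/2 kN·m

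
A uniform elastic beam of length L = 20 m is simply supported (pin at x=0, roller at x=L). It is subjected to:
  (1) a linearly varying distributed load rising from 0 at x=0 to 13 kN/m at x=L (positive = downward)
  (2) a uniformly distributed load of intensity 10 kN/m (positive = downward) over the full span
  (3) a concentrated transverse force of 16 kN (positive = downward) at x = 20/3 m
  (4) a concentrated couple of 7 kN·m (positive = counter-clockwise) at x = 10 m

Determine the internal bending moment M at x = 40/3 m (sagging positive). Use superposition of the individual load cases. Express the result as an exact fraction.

Load 1 — triangular load w₀=13 kN/m (0→w₀ over full span):
  M_1 = w₀Lx/6 - w₀x³/(6L) = 13·20·(40/3)/6 - 13·(40/3)³/(6·20) = 26000/81 kN·m
Load 2 — uniform load w=10 kN/m over full span:
  M_2 = wx(L-x)/2 = 10·(40/3)·(20-(40/3))/2 = 4000/9 kN·m
Load 3 — point force P=16 kN at a=20/3 m (b=L-a=40/3):
  M_3 = Pa(L-x)/L  [x>a] = 16·(20/3)·(20-(40/3))/20 = 320/9 kN·m
Load 4 — applied couple M₀=7 kN·m at a=10 m (b=L-a=10):
  M_4 = M₀x/L - M₀  [x>a] = 7·(40/3)/20 - 7 = -7/3 kN·m
Superposition: M = Σ M_i = 64691/81 kN·m ≈ 798.654321 kN·m

M(40/3) = 64691/81 kN·m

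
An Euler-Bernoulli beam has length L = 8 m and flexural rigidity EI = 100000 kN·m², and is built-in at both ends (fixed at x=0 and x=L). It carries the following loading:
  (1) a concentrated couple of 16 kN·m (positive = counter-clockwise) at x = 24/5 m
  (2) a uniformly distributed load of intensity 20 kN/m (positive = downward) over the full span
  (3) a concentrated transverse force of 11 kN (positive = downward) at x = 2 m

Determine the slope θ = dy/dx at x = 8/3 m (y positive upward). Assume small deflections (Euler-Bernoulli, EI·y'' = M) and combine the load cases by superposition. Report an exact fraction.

θ(8/3) = -69931/101250000 rad

Load 1 — applied couple M₀=16 kN·m at a=24/5 m (b=L-a=16/5):
  θ_1 = (R_Ax²/2 - M_Ax)/EI  [x≤a] with R_A=72/25, M_A=128/25 = ((72/25)·(8/3)²/2 - (128/25)·(8/3))/100000 = -8/234375 rad
Load 2 — uniform load w=20 kN/m over full span:
  θ_2 = -wx(L-x)(L-2x)/(12EI) = -20·(8/3)·(8-(8/3))·(8-2·(8/3))/(12·100000) = -32/50625 rad
Load 3 — point force P=11 kN at a=2 m (b=L-a=6):
  θ_3 = Pa²(L-x)(2bL-(3b+a)(L-x))/(2L³EI)  [x>a] = 11·2²·(8-(8/3))·(2·6·8-(3·6+2)·(8-(8/3)))/(2·8³·100000) = -11/450000 rad
Superposition: θ = Σ θ_i = -69931/101250000 rad ≈ -0.000691 rad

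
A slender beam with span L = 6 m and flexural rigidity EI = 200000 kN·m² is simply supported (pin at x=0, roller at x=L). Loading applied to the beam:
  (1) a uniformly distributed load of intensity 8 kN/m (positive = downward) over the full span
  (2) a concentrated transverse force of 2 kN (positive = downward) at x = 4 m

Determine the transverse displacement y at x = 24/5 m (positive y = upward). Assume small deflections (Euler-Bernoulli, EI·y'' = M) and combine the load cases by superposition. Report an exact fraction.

y(24/5) = -2494/5859375 m

Load 1 — uniform load w=8 kN/m over full span:
  y_1 = -wx(L³-2Lx²+x³)/(24EI) = -8·(24/5)·(6³-2·6·(24/5)²+(24/5)³)/(24·200000) = -783/1953125 m
Load 2 — point force P=2 kN at a=4 m (b=L-a=2):
  y_2 = -Pa(L-x)(2Lx-a²-x²)/(6LEI)  [x>a] = -2·4·(6-(24/5))·(2·6·(24/5)-4²-(24/5)²)/(6·6·200000) = -29/1171875 m
Superposition: y = Σ y_i = -2494/5859375 m ≈ -0.000426 m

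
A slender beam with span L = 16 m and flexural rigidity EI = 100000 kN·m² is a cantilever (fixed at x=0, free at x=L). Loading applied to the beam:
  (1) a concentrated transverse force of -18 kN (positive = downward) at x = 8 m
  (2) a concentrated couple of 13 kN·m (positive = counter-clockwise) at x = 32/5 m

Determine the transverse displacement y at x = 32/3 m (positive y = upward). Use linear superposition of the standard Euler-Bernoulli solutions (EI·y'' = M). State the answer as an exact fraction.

y(32/3) = 12256/234375 m

Load 1 — point force P=-18 kN at a=8 m (b=L-a=8):
  y_1 = -Pa²(3x-a)/(6EI)  [x>a] = -(-18)·8²·(3·(32/3)-8)/(6·100000) = 144/3125 m
Load 2 — applied couple M₀=13 kN·m at a=32/5 m (b=L-a=48/5):
  y_2 = M₀a(2x-a)/(2EI)  [x>a] = 13·(32/5)·(2·(32/3)-(32/5))/(2·100000) = 1456/234375 m
Superposition: y = Σ y_i = 12256/234375 m ≈ 0.052292 m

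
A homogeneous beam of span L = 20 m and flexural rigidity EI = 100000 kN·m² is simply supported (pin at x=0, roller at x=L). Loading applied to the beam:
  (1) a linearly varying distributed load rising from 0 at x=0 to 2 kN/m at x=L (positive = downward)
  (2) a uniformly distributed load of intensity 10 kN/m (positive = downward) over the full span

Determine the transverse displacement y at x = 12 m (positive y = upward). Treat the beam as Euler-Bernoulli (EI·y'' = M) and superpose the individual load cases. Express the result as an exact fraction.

y(12) = -51236/234375 m

Load 1 — triangular load w₀=2 kN/m (0→w₀ over full span):
  y_1 = -w₀x(7L⁴-10L²x²+3x⁴)/(360LEI) = -2·12·(7·20⁴-10·20²·12²+3·12⁴)/(360·20·100000) = -4736/234375 m
Load 2 — uniform load w=10 kN/m over full span:
  y_2 = -wx(L³-2Lx²+x³)/(24EI) = -10·12·(20³-2·20·12²+12³)/(24·100000) = -124/625 m
Superposition: y = Σ y_i = -51236/234375 m ≈ -0.218607 m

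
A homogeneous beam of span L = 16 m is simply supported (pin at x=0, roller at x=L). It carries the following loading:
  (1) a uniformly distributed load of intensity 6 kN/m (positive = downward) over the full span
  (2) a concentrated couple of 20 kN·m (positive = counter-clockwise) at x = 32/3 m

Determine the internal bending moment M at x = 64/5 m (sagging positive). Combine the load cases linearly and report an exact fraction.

M(64/5) = 2972/25 kN·m

Load 1 — uniform load w=6 kN/m over full span:
  M_1 = wx(L-x)/2 = 6·(64/5)·(16-(64/5))/2 = 3072/25 kN·m
Load 2 — applied couple M₀=20 kN·m at a=32/3 m (b=L-a=16/3):
  M_2 = M₀x/L - M₀  [x>a] = 20·(64/5)/16 - 20 = -4 kN·m
Superposition: M = Σ M_i = 2972/25 kN·m ≈ 118.880000 kN·m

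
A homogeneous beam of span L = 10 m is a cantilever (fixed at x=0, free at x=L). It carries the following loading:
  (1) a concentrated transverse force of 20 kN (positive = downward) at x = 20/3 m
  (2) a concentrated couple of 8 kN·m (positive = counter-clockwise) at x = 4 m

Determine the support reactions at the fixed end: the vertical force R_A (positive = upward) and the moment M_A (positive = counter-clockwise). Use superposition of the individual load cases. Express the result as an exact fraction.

Load 1 — point force P=20 kN at a=20/3 m (b=L-a=10/3):
  R_A = P = 20 kN
  M_A = Pa = 20·(20/3) = 400/3 kN·m
Load 2 — applied couple M₀=8 kN·m at a=4 m (b=L-a=6):
  R_A = 0 kN
  M_A = -M₀ = -8 kN·m
Superposition: R_A = 20 kN, M_A = 376/3 kN·m

R_A = 20 kN, M_A = 376/3 kN·m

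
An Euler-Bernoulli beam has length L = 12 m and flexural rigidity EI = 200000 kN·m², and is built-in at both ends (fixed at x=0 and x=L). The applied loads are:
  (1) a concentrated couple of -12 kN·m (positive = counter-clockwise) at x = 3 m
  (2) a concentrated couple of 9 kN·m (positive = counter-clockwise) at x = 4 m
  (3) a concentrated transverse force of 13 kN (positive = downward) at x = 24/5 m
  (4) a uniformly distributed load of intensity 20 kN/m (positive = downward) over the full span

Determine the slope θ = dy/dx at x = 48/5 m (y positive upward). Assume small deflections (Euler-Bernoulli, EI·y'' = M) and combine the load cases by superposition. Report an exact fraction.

θ(48/5) = 234909/156250000 rad

Load 1 — applied couple M₀=-12 kN·m at a=3 m (b=L-a=9):
  θ_1 = (R_Ax²/2 - M_Ax - M₀(x-a))/EI  [x>a] with R_A=-9/8, M_A=9/4 = ((-9/8)·(48/5)²/2 - (9/4)·(48/5) - (-12)·((48/5)-3))/200000 = 9/312500 rad
Load 2 — applied couple M₀=9 kN·m at a=4 m (b=L-a=8):
  θ_2 = (R_Ax²/2 - M_Ax - M₀(x-a))/EI  [x>a] with R_A=1, M_A=0 = (1·(48/5)²/2 - 0·(48/5) - 9·((48/5)-4))/200000 = -27/1250000 rad
Load 3 — point force P=13 kN at a=24/5 m (b=L-a=36/5):
  θ_3 = Pa²(L-x)(2bL-(3b+a)(L-x))/(2L³EI)  [x>a] = 13·(24/5)²·(12-(48/5))·(2·(36/5)·12-(3·(36/5)+(24/5))·(12-(48/5)))/(2·12³·200000) = 2223/19531250 rad
Load 4 — uniform load w=20 kN/m over full span:
  θ_4 = -wx(L-x)(L-2x)/(12EI) = -20·(48/5)·(12-(48/5))·(12-2·(48/5))/(12·200000) = 108/78125 rad
Superposition: θ = Σ θ_i = 234909/156250000 rad ≈ 0.001503 rad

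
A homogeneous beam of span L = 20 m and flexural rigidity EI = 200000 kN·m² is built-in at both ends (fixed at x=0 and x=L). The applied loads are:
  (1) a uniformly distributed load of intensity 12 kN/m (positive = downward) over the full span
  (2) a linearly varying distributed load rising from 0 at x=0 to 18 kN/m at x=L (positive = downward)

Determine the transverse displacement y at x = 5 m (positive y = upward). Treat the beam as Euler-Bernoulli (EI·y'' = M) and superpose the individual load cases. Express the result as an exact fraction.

Load 1 — uniform load w=12 kN/m over full span:
  y_1 = -wx²(L-x)²/(24EI) = -12·5²·(20-5)²/(24·200000) = -9/640 m
Load 2 — triangular load w₀=18 kN/m (0→w₀ over full span):
  y_2 = -w₀x²(L-x)²(x+2L)/(120LEI) = -18·5²·(20-5)²·(5+2·20)/(120·20·200000) = -243/25600 m
Superposition: y = Σ y_i = -603/25600 m ≈ -0.023555 m

y(5) = -603/25600 m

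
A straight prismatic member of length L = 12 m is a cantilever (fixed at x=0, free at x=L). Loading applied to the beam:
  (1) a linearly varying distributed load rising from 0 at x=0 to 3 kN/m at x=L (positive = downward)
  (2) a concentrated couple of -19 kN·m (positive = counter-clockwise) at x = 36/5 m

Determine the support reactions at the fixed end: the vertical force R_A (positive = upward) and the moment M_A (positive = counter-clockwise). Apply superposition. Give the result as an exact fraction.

Load 1 — triangular load w₀=3 kN/m (0→w₀ over full span):
  R_A = w₀L/2 = 3·12/2 = 18 kN
  M_A = w₀L²/3 = 3·12²/3 = 144 kN·m
Load 2 — applied couple M₀=-19 kN·m at a=36/5 m (b=L-a=24/5):
  R_A = 0 kN
  M_A = -M₀ = -(-19) = 19 kN·m
Superposition: R_A = 18 kN, M_A = 163 kN·m

R_A = 18 kN, M_A = 163 kN·m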